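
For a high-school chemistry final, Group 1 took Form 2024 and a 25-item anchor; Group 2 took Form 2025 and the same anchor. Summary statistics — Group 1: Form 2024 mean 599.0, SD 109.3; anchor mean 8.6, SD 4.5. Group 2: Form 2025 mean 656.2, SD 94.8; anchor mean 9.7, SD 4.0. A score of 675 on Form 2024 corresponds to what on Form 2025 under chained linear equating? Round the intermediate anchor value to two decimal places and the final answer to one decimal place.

704.3

Form 2024 → anchor (Group 1): v = (4.5/109.3)(675 − 599.0) + 8.6 = 11.73
anchor → Form 2025 (Group 2): y = (94.8/4.0)(11.73 − 9.7) + 656.2 = 704.3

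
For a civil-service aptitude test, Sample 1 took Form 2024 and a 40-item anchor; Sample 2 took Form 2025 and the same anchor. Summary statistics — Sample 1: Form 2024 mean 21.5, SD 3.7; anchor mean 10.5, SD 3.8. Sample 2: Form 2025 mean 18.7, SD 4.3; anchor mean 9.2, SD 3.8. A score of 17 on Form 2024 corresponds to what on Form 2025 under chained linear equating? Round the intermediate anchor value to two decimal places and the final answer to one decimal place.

14.9

Form 2024 → anchor (Sample 1): v = (3.8/3.7)(17 − 21.5) + 10.5 = 5.88
anchor → Form 2025 (Sample 2): y = (4.3/3.8)(5.88 − 9.2) + 18.7 = 14.9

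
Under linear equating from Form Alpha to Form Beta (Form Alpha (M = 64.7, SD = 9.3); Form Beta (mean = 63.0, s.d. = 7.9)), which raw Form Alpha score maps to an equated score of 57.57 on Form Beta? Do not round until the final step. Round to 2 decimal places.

58.31

Invert y = (SD_Y/SD_X)(x − M_X) + M_Y:
x = (SD_X/SD_Y)(y − M_Y) + M_X = (9.3/7.9)(57.57 − 63.0) + 64.7
x = 1.177215 × -5.430 + 64.7 = 58.31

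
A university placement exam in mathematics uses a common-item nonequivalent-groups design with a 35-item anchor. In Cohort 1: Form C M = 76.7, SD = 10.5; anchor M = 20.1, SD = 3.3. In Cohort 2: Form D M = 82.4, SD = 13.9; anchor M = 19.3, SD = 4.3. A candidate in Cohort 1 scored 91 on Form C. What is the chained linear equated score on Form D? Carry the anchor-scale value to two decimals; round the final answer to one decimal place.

Form C → anchor (Cohort 1): v = (3.3/10.5)(91 − 76.7) + 20.1 = 24.59
anchor → Form D (Cohort 2): y = (13.9/4.3)(24.59 − 19.3) + 82.4 = 99.5

99.5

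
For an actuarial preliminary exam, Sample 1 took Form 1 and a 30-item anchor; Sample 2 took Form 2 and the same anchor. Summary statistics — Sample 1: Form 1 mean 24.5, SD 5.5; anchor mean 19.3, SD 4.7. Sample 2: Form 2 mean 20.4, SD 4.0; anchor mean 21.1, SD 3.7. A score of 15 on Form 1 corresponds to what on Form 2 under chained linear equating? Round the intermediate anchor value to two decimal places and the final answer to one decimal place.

9.7

Form 1 → anchor (Sample 1): v = (4.7/5.5)(15 − 24.5) + 19.3 = 11.18
anchor → Form 2 (Sample 2): y = (4.0/3.7)(11.18 − 21.1) + 20.4 = 9.7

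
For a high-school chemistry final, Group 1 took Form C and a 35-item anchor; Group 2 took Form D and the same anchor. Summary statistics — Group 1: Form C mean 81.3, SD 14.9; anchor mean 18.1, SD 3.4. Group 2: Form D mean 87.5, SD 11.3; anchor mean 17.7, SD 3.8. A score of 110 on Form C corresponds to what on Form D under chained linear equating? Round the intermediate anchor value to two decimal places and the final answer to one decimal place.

108.2

Form C → anchor (Group 1): v = (3.4/14.9)(110 − 81.3) + 18.1 = 24.65
anchor → Form D (Group 2): y = (11.3/3.8)(24.65 − 17.7) + 87.5 = 108.2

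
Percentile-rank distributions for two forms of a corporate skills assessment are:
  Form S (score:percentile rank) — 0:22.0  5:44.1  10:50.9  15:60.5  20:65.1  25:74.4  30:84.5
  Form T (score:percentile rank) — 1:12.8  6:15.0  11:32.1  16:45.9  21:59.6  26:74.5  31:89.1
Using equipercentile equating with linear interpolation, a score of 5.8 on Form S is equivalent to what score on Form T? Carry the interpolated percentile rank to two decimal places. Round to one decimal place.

PR of 5.8 on Form S: 44.1 + (5.8 − 5)/(10 − 5) × (50.9 − 44.1) = 45.19
On Form T, PR 45.19 falls between score 11 (PR 32.1) and 16 (PR 45.9).
Interpolate: 11 + (45.19 − 32.1)/(45.9 − 32.1) × (16 − 11) = 15.7

15.7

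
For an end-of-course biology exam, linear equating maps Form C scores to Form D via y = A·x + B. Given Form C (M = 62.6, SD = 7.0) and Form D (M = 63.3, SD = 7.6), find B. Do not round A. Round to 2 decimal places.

-4.67

A = SD_Y / SD_X = 7.6 / 7.0 = 1.085714
B = M_Y − A·M_X = 63.3 − 1.085714 × 62.6 = -4.67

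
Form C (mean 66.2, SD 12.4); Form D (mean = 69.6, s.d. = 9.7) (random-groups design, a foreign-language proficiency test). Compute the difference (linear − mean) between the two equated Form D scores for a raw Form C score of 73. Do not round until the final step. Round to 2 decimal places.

-1.48

Mean-equated: 73 + (69.6 − 66.2) = 76.40
Linear-equated: (9.7/12.4)(73 − 66.2) + 69.6 = 74.919
Difference = 74.919 − 76.40 = -1.48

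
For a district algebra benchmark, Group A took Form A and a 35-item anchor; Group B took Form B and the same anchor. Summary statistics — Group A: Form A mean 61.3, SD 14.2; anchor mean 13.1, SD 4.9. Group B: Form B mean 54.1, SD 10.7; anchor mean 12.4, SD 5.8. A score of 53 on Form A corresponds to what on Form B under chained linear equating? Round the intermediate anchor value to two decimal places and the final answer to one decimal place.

Form A → anchor (Group A): v = (4.9/14.2)(53 − 61.3) + 13.1 = 10.24
anchor → Form B (Group B): y = (10.7/5.8)(10.24 − 12.4) + 54.1 = 50.1

50.1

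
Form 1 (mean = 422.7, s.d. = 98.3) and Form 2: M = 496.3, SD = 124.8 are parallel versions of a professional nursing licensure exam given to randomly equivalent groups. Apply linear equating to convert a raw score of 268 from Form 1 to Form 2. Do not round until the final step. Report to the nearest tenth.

Linear equating: y = (SD_Y/SD_X)(x − M_X) + M_Y
y = (124.8/98.3)(268 − 422.7) + 496.3
y = 1.269583 × -154.7 + 496.3 = -196.4045 + 496.3 = 299.9

299.9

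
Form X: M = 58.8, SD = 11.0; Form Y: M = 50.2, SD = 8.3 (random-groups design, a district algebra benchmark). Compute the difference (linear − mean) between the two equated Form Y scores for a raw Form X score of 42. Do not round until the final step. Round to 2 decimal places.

4.12

Mean-equated: 42 + (50.2 − 58.8) = 33.40
Linear-equated: (8.3/11.0)(42 − 58.8) + 50.2 = 37.524
Difference = 37.524 − 33.40 = 4.12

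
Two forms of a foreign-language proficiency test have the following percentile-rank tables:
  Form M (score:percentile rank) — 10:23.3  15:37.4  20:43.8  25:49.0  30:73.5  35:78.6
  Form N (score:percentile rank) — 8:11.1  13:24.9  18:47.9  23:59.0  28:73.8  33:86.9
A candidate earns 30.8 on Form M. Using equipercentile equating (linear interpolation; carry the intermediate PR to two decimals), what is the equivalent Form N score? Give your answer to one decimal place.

PR of 30.8 on Form M: 73.5 + (30.8 − 30)/(35 − 30) × (78.6 − 73.5) = 74.32
On Form N, PR 74.32 falls between score 28 (PR 73.8) and 33 (PR 86.9).
Interpolate: 28 + (74.32 − 73.8)/(86.9 − 73.8) × (33 − 28) = 28.2

28.2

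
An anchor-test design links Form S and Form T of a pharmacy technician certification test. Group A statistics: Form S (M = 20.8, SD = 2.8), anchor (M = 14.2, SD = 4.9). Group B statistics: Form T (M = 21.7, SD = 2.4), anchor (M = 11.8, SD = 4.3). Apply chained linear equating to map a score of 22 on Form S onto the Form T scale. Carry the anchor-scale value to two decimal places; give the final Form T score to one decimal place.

24.2

Form S → anchor (Group A): v = (4.9/2.8)(22 − 20.8) + 14.2 = 16.30
anchor → Form T (Group B): y = (2.4/4.3)(16.30 − 11.8) + 21.7 = 24.2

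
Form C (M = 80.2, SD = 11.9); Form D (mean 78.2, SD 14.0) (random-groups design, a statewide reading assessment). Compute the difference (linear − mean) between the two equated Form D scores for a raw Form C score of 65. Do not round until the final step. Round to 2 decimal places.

Mean-equated: 65 + (78.2 − 80.2) = 63.00
Linear-equated: (14.0/11.9)(65 − 80.2) + 78.2 = 60.318
Difference = 60.318 − 63.00 = -2.68

-2.68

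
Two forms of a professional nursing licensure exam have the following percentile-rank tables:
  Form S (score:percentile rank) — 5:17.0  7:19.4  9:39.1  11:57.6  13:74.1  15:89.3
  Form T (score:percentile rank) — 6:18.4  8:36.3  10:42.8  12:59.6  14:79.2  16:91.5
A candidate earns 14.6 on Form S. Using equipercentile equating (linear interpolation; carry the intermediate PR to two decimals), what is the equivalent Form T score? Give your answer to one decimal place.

15.1

PR of 14.6 on Form S: 74.1 + (14.6 − 13)/(15 − 13) × (89.3 − 74.1) = 86.26
On Form T, PR 86.26 falls between score 14 (PR 79.2) and 16 (PR 91.5).
Interpolate: 14 + (86.26 − 79.2)/(91.5 − 79.2) × (16 − 14) = 15.1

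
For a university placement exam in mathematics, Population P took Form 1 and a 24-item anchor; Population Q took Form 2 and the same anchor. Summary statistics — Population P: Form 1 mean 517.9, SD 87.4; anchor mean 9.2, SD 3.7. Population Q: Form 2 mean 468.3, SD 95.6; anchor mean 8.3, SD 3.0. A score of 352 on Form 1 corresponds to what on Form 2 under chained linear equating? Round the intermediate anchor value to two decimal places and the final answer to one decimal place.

Form 1 → anchor (Population P): v = (3.7/87.4)(352 − 517.9) + 9.2 = 2.18
anchor → Form 2 (Population Q): y = (95.6/3.0)(2.18 − 8.3) + 468.3 = 273.3

273.3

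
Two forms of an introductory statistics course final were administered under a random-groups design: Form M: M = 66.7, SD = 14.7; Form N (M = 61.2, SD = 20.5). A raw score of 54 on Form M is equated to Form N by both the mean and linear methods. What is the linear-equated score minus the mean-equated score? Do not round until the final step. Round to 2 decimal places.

-5.01

Mean-equated: 54 + (61.2 − 66.7) = 48.50
Linear-equated: (20.5/14.7)(54 − 66.7) + 61.2 = 43.489
Difference = 43.489 − 48.50 = -5.01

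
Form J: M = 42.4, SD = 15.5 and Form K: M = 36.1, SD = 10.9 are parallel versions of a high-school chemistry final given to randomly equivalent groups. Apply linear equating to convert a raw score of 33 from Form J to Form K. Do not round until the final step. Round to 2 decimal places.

29.49

Linear equating: y = (SD_Y/SD_X)(x − M_X) + M_Y
y = (10.9/15.5)(33 − 42.4) + 36.1
y = 0.703226 × -9.4 + 36.1 = -6.6103 + 36.1 = 29.49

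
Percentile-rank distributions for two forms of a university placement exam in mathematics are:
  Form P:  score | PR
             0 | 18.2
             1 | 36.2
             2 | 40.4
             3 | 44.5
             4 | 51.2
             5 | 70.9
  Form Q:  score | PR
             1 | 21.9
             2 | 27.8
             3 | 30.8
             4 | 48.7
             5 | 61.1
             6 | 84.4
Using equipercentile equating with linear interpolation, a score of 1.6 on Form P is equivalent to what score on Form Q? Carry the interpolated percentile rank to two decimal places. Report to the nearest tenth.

PR of 1.6 on Form P: 36.2 + (1.6 − 1)/(2 − 1) × (40.4 − 36.2) = 38.72
On Form Q, PR 38.72 falls between score 3 (PR 30.8) and 4 (PR 48.7).
Interpolate: 3 + (38.72 − 30.8)/(48.7 − 30.8) × (4 − 3) = 3.4

3.4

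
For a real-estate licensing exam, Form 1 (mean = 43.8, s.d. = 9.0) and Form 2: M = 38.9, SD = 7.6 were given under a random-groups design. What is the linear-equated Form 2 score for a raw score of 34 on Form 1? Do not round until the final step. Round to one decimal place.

Linear equating: y = (SD_Y/SD_X)(x − M_X) + M_Y
y = (7.6/9.0)(34 − 43.8) + 38.9
y = 0.844444 × -9.8 + 38.9 = -8.2756 + 38.9 = 30.6

30.6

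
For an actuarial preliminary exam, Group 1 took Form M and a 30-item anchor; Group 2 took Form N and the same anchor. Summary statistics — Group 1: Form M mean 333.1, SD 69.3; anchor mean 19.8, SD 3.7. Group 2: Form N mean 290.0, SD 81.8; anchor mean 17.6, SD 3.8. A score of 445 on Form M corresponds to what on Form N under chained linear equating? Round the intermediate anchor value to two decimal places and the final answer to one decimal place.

465.9

Form M → anchor (Group 1): v = (3.7/69.3)(445 − 333.1) + 19.8 = 25.77
anchor → Form N (Group 2): y = (81.8/3.8)(25.77 − 17.6) + 290.0 = 465.9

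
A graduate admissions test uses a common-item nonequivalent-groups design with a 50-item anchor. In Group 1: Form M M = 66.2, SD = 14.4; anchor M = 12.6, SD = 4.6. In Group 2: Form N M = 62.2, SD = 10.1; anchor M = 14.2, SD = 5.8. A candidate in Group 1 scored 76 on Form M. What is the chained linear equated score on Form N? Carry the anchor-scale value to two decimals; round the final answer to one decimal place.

64.9

Form M → anchor (Group 1): v = (4.6/14.4)(76 − 66.2) + 12.6 = 15.73
anchor → Form N (Group 2): y = (10.1/5.8)(15.73 − 14.2) + 62.2 = 64.9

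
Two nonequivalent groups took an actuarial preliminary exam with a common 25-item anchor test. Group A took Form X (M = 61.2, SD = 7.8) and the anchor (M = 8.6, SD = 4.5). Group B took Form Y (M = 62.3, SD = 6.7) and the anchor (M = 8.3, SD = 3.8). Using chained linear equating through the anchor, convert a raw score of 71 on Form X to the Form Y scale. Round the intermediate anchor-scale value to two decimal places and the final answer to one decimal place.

Form X → anchor (Group A): v = (4.5/7.8)(71 − 61.2) + 8.6 = 14.25
anchor → Form Y (Group B): y = (6.7/3.8)(14.25 − 8.3) + 62.3 = 72.8

72.8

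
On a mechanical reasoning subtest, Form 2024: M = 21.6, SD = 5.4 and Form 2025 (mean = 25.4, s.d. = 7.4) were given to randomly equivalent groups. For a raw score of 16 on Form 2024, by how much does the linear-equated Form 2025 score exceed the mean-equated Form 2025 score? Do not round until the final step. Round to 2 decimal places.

Mean-equated: 16 + (25.4 − 21.6) = 19.80
Linear-equated: (7.4/5.4)(16 − 21.6) + 25.4 = 17.726
Difference = 17.726 − 19.80 = -2.07

-2.07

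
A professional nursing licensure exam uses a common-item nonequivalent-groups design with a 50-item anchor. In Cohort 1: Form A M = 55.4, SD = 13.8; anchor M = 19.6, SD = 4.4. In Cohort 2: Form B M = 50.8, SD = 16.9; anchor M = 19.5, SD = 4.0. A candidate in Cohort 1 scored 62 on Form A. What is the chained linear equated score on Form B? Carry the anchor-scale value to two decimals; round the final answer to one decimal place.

60.1

Form A → anchor (Cohort 1): v = (4.4/13.8)(62 − 55.4) + 19.6 = 21.70
anchor → Form B (Cohort 2): y = (16.9/4.0)(21.70 − 19.5) + 50.8 = 60.1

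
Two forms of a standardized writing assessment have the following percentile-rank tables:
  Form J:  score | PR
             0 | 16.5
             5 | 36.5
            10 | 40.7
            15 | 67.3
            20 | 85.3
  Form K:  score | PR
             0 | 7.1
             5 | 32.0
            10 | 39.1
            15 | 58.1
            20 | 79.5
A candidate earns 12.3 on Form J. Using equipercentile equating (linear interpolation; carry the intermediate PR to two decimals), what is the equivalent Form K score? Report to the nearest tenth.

PR of 12.3 on Form J: 40.7 + (12.3 − 10)/(15 − 10) × (67.3 − 40.7) = 52.94
On Form K, PR 52.94 falls between score 10 (PR 39.1) and 15 (PR 58.1).
Interpolate: 10 + (52.94 − 39.1)/(58.1 − 39.1) × (15 − 10) = 13.6

13.6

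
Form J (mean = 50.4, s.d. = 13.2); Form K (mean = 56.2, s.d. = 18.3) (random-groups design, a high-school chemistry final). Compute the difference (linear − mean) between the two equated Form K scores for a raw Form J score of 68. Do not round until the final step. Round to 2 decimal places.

6.80

Mean-equated: 68 + (56.2 − 50.4) = 73.80
Linear-equated: (18.3/13.2)(68 − 50.4) + 56.2 = 80.600
Difference = 80.600 − 73.80 = 6.80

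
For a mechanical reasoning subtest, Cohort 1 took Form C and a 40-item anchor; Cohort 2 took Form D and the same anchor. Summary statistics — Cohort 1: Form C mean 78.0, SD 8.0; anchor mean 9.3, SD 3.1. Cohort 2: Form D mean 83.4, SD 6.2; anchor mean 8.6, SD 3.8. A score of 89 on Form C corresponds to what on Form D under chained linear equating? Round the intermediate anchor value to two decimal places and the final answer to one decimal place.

91.5

Form C → anchor (Cohort 1): v = (3.1/8.0)(89 − 78.0) + 9.3 = 13.56
anchor → Form D (Cohort 2): y = (6.2/3.8)(13.56 − 8.6) + 83.4 = 91.5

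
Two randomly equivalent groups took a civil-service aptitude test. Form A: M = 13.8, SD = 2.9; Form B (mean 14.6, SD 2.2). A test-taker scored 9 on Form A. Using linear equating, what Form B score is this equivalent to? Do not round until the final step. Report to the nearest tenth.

Linear equating: y = (SD_Y/SD_X)(x − M_X) + M_Y
y = (2.2/2.9)(9 − 13.8) + 14.6
y = 0.758621 × -4.8 + 14.6 = -3.6414 + 14.6 = 11.0

11.0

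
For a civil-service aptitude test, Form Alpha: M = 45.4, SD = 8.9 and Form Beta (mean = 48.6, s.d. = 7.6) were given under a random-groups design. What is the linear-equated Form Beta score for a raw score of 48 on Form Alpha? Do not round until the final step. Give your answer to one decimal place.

50.8

Linear equating: y = (SD_Y/SD_X)(x − M_X) + M_Y
y = (7.6/8.9)(48 − 45.4) + 48.6
y = 0.853933 × 2.6 + 48.6 = 2.2202 + 48.6 = 50.8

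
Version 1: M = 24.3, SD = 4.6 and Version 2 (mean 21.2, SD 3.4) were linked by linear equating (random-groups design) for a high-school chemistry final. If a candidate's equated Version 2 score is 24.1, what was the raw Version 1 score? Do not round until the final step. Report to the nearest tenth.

28.2

Invert y = (SD_Y/SD_X)(x − M_X) + M_Y:
x = (SD_X/SD_Y)(y − M_Y) + M_X = (4.6/3.4)(24.1 − 21.2) + 24.3
x = 1.352941 × 2.900 + 24.3 = 28.2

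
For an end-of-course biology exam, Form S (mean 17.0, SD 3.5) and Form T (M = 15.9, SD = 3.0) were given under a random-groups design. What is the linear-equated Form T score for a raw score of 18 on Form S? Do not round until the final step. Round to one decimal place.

Linear equating: y = (SD_Y/SD_X)(x − M_X) + M_Y
y = (3.0/3.5)(18 − 17.0) + 15.9
y = 0.857143 × 1.0 + 15.9 = 0.8571 + 15.9 = 16.8

16.8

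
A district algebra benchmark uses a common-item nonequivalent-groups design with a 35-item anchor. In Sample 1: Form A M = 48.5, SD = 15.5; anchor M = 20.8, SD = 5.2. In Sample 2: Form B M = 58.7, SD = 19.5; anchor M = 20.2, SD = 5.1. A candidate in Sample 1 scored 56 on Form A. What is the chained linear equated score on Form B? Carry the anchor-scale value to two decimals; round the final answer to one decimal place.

Form A → anchor (Sample 1): v = (5.2/15.5)(56 − 48.5) + 20.8 = 23.32
anchor → Form B (Sample 2): y = (19.5/5.1)(23.32 − 20.2) + 58.7 = 70.6

70.6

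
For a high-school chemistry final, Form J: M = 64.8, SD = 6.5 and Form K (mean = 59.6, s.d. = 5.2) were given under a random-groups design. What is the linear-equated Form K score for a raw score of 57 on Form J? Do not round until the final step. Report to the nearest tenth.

53.4

Linear equating: y = (SD_Y/SD_X)(x − M_X) + M_Y
y = (5.2/6.5)(57 − 64.8) + 59.6
y = 0.800000 × -7.8 + 59.6 = -6.2400 + 59.6 = 53.4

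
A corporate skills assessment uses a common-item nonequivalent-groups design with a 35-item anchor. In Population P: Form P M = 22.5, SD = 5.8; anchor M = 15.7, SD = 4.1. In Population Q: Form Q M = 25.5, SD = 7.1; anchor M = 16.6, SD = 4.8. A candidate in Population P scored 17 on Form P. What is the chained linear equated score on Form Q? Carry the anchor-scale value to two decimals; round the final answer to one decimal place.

Form P → anchor (Population P): v = (4.1/5.8)(17 − 22.5) + 15.7 = 11.81
anchor → Form Q (Population Q): y = (7.1/4.8)(11.81 − 16.6) + 25.5 = 18.4

18.4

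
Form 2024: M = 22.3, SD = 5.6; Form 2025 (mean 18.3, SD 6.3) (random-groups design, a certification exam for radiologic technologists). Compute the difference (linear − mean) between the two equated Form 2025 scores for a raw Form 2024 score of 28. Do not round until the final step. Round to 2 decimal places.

Mean-equated: 28 + (18.3 − 22.3) = 24.00
Linear-equated: (6.3/5.6)(28 − 22.3) + 18.3 = 24.712
Difference = 24.712 − 24.00 = 0.71

0.71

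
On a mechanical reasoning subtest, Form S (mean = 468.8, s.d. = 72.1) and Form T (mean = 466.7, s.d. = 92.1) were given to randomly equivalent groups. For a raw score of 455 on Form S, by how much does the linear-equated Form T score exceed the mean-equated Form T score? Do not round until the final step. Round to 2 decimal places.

-3.83

Mean-equated: 455 + (466.7 − 468.8) = 452.90
Linear-equated: (92.1/72.1)(455 − 468.8) + 466.7 = 449.072
Difference = 449.072 − 452.90 = -3.83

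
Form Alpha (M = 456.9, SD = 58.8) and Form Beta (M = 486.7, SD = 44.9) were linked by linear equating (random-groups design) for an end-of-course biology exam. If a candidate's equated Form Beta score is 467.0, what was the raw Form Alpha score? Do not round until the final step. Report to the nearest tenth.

Invert y = (SD_Y/SD_X)(x − M_X) + M_Y:
x = (SD_X/SD_Y)(y − M_Y) + M_X = (58.8/44.9)(467.0 − 486.7) + 456.9
x = 1.309577 × -19.700 + 456.9 = 431.1

431.1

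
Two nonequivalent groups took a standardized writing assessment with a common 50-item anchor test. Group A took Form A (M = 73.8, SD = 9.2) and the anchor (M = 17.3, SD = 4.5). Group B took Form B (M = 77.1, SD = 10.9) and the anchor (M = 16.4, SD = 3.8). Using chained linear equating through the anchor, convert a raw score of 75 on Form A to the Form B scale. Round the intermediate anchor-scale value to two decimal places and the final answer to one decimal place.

Form A → anchor (Group A): v = (4.5/9.2)(75 − 73.8) + 17.3 = 17.89
anchor → Form B (Group B): y = (10.9/3.8)(17.89 − 16.4) + 77.1 = 81.4

81.4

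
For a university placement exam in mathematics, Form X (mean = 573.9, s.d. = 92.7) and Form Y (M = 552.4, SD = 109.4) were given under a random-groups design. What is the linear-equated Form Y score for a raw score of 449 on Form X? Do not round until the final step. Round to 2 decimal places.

405.00

Linear equating: y = (SD_Y/SD_X)(x − M_X) + M_Y
y = (109.4/92.7)(449 − 573.9) + 552.4
y = 1.180151 × -124.9 + 552.4 = -147.4009 + 552.4 = 405.00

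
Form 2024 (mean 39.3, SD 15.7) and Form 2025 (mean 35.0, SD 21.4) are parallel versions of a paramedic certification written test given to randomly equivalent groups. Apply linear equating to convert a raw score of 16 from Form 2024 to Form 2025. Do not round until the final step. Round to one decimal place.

Linear equating: y = (SD_Y/SD_X)(x − M_X) + M_Y
y = (21.4/15.7)(16 − 39.3) + 35.0
y = 1.363057 × -23.3 + 35.0 = -31.7592 + 35.0 = 3.2

3.2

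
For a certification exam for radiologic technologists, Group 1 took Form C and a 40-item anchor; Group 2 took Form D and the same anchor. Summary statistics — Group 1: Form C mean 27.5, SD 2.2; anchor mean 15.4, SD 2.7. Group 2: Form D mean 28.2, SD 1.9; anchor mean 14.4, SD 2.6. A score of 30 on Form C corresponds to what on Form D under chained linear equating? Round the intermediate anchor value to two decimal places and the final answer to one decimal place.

31.2

Form C → anchor (Group 1): v = (2.7/2.2)(30 − 27.5) + 15.4 = 18.47
anchor → Form D (Group 2): y = (1.9/2.6)(18.47 − 14.4) + 28.2 = 31.2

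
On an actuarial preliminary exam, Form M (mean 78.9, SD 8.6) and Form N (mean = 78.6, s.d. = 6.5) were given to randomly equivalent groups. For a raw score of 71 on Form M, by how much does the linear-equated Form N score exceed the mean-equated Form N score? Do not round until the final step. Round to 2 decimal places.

1.93

Mean-equated: 71 + (78.6 − 78.9) = 70.70
Linear-equated: (6.5/8.6)(71 − 78.9) + 78.6 = 72.629
Difference = 72.629 − 70.70 = 1.93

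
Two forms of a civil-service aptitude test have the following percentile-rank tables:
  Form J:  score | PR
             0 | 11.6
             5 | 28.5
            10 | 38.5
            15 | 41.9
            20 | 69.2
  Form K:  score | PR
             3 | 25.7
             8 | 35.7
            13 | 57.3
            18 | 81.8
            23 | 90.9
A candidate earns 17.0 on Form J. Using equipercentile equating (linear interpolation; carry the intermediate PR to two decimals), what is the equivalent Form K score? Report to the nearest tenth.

12.0

PR of 17.0 on Form J: 41.9 + (17.0 − 15)/(20 − 15) × (69.2 − 41.9) = 52.82
On Form K, PR 52.82 falls between score 8 (PR 35.7) and 13 (PR 57.3).
Interpolate: 8 + (52.82 − 35.7)/(57.3 − 35.7) × (13 − 8) = 12.0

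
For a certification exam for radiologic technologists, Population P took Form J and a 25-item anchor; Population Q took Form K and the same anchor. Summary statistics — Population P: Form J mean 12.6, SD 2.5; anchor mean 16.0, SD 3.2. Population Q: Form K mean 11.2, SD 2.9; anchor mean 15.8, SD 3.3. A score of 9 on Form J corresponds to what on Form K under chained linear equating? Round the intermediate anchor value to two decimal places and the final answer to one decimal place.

7.3

Form J → anchor (Population P): v = (3.2/2.5)(9 − 12.6) + 16.0 = 11.39
anchor → Form K (Population Q): y = (2.9/3.3)(11.39 − 15.8) + 11.2 = 7.3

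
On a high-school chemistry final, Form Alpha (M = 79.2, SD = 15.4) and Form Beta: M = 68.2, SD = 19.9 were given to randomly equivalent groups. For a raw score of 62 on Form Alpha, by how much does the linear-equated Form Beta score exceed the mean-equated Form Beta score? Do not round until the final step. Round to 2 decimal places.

Mean-equated: 62 + (68.2 − 79.2) = 51.00
Linear-equated: (19.9/15.4)(62 − 79.2) + 68.2 = 45.974
Difference = 45.974 − 51.00 = -5.03

-5.03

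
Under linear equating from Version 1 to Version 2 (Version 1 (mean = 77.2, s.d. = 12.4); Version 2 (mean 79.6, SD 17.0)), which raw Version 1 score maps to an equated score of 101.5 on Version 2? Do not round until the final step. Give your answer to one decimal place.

93.2

Invert y = (SD_Y/SD_X)(x − M_X) + M_Y:
x = (SD_X/SD_Y)(y − M_Y) + M_X = (12.4/17.0)(101.5 − 79.6) + 77.2
x = 0.729412 × 21.900 + 77.2 = 93.2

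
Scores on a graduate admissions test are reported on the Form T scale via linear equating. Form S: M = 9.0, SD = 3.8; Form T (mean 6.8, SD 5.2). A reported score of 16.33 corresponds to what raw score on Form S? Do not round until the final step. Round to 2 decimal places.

Invert y = (SD_Y/SD_X)(x − M_X) + M_Y:
x = (SD_X/SD_Y)(y − M_Y) + M_X = (3.8/5.2)(16.33 − 6.8) + 9.0
x = 0.730769 × 9.530 + 9.0 = 15.96

15.96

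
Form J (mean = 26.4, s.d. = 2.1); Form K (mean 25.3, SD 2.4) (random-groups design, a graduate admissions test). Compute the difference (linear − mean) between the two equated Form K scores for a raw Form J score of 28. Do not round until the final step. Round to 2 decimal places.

Mean-equated: 28 + (25.3 − 26.4) = 26.90
Linear-equated: (2.4/2.1)(28 − 26.4) + 25.3 = 27.129
Difference = 27.129 − 26.90 = 0.23

0.23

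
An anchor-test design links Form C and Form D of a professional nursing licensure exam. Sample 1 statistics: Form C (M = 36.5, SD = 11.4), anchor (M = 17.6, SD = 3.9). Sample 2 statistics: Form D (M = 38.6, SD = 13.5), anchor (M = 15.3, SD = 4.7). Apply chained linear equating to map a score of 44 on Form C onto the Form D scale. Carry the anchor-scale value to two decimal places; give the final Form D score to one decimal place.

Form C → anchor (Sample 1): v = (3.9/11.4)(44 − 36.5) + 17.6 = 20.17
anchor → Form D (Sample 2): y = (13.5/4.7)(20.17 − 15.3) + 38.6 = 52.6

52.6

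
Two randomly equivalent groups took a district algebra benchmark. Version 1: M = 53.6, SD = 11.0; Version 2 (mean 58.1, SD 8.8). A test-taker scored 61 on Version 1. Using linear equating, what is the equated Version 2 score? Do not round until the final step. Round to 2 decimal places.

Linear equating: y = (SD_Y/SD_X)(x − M_X) + M_Y
y = (8.8/11.0)(61 − 53.6) + 58.1
y = 0.800000 × 7.4 + 58.1 = 5.9200 + 58.1 = 64.02

64.02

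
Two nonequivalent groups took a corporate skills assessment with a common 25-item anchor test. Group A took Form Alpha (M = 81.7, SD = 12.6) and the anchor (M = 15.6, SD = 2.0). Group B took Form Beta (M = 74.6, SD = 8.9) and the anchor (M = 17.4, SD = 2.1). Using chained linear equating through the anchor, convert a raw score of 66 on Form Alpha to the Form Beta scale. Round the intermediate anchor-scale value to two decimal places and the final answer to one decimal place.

Form Alpha → anchor (Group A): v = (2.0/12.6)(66 − 81.7) + 15.6 = 13.11
anchor → Form Beta (Group B): y = (8.9/2.1)(13.11 − 17.4) + 74.6 = 56.4

56.4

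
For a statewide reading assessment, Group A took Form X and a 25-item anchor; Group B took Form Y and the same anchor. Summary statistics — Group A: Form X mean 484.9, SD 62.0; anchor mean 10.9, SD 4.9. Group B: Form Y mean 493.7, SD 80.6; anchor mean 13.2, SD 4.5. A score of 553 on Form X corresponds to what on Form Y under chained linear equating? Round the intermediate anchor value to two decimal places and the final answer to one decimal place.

548.9

Form X → anchor (Group A): v = (4.9/62.0)(553 − 484.9) + 10.9 = 16.28
anchor → Form Y (Group B): y = (80.6/4.5)(16.28 − 13.2) + 493.7 = 548.9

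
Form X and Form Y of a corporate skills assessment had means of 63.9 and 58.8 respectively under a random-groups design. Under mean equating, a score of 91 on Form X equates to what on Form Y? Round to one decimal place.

85.9

Mean equating: y = x + (M_Y − M_X) = 91 + (58.8 − 63.9) = 85.9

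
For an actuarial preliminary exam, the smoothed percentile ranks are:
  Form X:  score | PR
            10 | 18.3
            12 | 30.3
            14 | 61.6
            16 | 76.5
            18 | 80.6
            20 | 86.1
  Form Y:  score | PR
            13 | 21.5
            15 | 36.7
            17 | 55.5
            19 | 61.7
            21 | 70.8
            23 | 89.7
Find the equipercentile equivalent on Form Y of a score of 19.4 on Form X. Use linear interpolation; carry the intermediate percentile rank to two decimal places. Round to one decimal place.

22.4

PR of 19.4 on Form X: 80.6 + (19.4 − 18)/(20 − 18) × (86.1 − 80.6) = 84.45
On Form Y, PR 84.45 falls between score 21 (PR 70.8) and 23 (PR 89.7).
Interpolate: 21 + (84.45 − 70.8)/(89.7 − 70.8) × (23 − 21) = 22.4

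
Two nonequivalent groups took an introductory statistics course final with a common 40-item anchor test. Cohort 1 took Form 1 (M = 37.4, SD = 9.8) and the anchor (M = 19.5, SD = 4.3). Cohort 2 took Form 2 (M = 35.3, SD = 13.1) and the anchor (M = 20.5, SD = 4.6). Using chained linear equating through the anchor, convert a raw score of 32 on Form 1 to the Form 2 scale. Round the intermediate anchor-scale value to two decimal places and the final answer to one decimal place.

Form 1 → anchor (Cohort 1): v = (4.3/9.8)(32 − 37.4) + 19.5 = 17.13
anchor → Form 2 (Cohort 2): y = (13.1/4.6)(17.13 − 20.5) + 35.3 = 25.7

25.7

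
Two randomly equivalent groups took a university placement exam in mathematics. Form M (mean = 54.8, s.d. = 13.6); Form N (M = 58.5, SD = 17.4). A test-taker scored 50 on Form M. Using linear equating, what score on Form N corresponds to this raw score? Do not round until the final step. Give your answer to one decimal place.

Linear equating: y = (SD_Y/SD_X)(x − M_X) + M_Y
y = (17.4/13.6)(50 − 54.8) + 58.5
y = 1.279412 × -4.8 + 58.5 = -6.1412 + 58.5 = 52.4

52.4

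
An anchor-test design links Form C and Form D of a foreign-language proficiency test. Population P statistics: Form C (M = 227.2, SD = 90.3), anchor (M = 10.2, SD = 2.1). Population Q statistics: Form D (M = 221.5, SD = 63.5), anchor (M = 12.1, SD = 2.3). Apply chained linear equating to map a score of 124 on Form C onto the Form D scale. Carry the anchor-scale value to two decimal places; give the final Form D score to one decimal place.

Form C → anchor (Population P): v = (2.1/90.3)(124 − 227.2) + 10.2 = 7.80
anchor → Form D (Population Q): y = (63.5/2.3)(7.80 − 12.1) + 221.5 = 102.8

102.8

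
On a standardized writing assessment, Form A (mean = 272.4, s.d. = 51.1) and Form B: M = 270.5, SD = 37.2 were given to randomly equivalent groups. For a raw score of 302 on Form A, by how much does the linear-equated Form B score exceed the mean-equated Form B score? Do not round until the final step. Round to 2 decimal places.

-8.05

Mean-equated: 302 + (270.5 − 272.4) = 300.10
Linear-equated: (37.2/51.1)(302 − 272.4) + 270.5 = 292.048
Difference = 292.048 − 300.10 = -8.05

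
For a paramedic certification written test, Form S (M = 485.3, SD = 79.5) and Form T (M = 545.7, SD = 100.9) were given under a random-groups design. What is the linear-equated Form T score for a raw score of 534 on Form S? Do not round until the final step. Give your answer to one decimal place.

607.5

Linear equating: y = (SD_Y/SD_X)(x − M_X) + M_Y
y = (100.9/79.5)(534 − 485.3) + 545.7
y = 1.269182 × 48.7 + 545.7 = 61.8092 + 545.7 = 607.5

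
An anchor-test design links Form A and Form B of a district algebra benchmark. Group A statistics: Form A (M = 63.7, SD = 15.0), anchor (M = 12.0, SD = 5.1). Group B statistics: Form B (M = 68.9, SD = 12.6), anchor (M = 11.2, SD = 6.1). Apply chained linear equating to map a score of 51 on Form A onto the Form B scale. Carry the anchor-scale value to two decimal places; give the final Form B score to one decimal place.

61.6

Form A → anchor (Group A): v = (5.1/15.0)(51 − 63.7) + 12.0 = 7.68
anchor → Form B (Group B): y = (12.6/6.1)(7.68 − 11.2) + 68.9 = 61.6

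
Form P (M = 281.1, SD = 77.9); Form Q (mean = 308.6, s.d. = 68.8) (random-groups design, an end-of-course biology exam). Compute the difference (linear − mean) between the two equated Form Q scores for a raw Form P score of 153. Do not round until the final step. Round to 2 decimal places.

Mean-equated: 153 + (308.6 − 281.1) = 180.50
Linear-equated: (68.8/77.9)(153 − 281.1) + 308.6 = 195.464
Difference = 195.464 − 180.50 = 14.96

14.96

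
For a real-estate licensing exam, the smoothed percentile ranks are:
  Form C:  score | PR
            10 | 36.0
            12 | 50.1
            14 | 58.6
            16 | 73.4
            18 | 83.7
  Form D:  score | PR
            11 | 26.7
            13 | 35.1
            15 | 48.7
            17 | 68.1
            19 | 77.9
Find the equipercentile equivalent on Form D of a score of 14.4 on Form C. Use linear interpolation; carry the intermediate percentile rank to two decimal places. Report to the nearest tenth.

PR of 14.4 on Form C: 58.6 + (14.4 − 14)/(16 − 14) × (73.4 − 58.6) = 61.56
On Form D, PR 61.56 falls between score 15 (PR 48.7) and 17 (PR 68.1).
Interpolate: 15 + (61.56 − 48.7)/(68.1 − 48.7) × (17 − 15) = 16.3

16.3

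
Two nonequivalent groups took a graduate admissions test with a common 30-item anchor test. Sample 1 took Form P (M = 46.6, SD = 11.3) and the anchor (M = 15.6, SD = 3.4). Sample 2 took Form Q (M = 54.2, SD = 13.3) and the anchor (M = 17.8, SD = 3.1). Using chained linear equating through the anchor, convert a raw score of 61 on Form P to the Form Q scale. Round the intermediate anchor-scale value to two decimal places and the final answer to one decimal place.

63.3

Form P → anchor (Sample 1): v = (3.4/11.3)(61 − 46.6) + 15.6 = 19.93
anchor → Form Q (Sample 2): y = (13.3/3.1)(19.93 − 17.8) + 54.2 = 63.3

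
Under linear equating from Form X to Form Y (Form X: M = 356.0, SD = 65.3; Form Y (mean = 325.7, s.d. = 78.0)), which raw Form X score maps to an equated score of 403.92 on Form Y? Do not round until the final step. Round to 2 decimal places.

Invert y = (SD_Y/SD_X)(x − M_X) + M_Y:
x = (SD_X/SD_Y)(y − M_Y) + M_X = (65.3/78.0)(403.92 − 325.7) + 356.0
x = 0.837179 × 78.220 + 356.0 = 421.48

421.48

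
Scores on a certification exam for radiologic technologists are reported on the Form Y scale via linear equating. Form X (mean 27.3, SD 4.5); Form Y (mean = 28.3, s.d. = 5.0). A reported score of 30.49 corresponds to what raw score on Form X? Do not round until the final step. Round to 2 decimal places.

Invert y = (SD_Y/SD_X)(x − M_X) + M_Y:
x = (SD_X/SD_Y)(y − M_Y) + M_X = (4.5/5.0)(30.49 − 28.3) + 27.3
x = 0.900000 × 2.190 + 27.3 = 29.27

29.27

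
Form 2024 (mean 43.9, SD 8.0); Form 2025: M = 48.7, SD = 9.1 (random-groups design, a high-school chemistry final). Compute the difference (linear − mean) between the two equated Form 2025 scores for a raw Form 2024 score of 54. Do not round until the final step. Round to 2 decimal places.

1.39

Mean-equated: 54 + (48.7 − 43.9) = 58.80
Linear-equated: (9.1/8.0)(54 − 43.9) + 48.7 = 60.189
Difference = 60.189 − 58.80 = 1.39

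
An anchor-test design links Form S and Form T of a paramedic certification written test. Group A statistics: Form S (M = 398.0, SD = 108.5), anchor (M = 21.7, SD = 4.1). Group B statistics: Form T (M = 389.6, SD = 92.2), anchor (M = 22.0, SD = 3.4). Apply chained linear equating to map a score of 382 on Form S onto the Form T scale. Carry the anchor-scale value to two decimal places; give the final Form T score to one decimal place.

365.2

Form S → anchor (Group A): v = (4.1/108.5)(382 − 398.0) + 21.7 = 21.10
anchor → Form T (Group B): y = (92.2/3.4)(21.10 − 22.0) + 389.6 = 365.2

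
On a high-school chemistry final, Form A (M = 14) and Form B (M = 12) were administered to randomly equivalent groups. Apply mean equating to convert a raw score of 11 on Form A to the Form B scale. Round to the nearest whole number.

9

Mean equating: y = x + (M_Y − M_X) = 11 + (12 − 14) = 9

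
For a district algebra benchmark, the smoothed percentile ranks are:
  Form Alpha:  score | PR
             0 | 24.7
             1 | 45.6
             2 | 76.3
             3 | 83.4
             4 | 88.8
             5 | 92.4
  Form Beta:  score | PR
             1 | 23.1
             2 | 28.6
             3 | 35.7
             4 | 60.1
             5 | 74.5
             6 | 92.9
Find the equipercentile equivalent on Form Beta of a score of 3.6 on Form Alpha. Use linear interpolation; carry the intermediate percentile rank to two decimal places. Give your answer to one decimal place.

PR of 3.6 on Form Alpha: 83.4 + (3.6 − 3)/(4 − 3) × (88.8 − 83.4) = 86.64
On Form Beta, PR 86.64 falls between score 5 (PR 74.5) and 6 (PR 92.9).
Interpolate: 5 + (86.64 − 74.5)/(92.9 − 74.5) × (6 − 5) = 5.7

5.7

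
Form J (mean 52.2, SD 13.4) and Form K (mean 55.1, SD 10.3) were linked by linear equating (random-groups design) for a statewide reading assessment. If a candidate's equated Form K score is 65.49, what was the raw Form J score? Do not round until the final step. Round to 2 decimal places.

65.72

Invert y = (SD_Y/SD_X)(x − M_X) + M_Y:
x = (SD_X/SD_Y)(y − M_Y) + M_X = (13.4/10.3)(65.49 − 55.1) + 52.2
x = 1.300971 × 10.390 + 52.2 = 65.72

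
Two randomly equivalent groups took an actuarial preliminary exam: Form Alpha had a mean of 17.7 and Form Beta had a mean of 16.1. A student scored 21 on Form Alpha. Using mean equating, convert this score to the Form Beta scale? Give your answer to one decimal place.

19.4

Mean equating: y = x + (M_Y − M_X) = 21 + (16.1 − 17.7) = 19.4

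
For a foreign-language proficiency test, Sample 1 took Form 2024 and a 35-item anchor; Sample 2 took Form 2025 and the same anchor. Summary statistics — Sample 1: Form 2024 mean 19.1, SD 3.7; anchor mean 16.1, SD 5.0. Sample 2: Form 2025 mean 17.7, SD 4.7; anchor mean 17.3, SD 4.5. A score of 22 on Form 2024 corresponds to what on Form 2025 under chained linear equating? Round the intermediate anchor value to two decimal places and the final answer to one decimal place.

Form 2024 → anchor (Sample 1): v = (5.0/3.7)(22 − 19.1) + 16.1 = 20.02
anchor → Form 2025 (Sample 2): y = (4.7/4.5)(20.02 − 17.3) + 17.7 = 20.5

20.5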